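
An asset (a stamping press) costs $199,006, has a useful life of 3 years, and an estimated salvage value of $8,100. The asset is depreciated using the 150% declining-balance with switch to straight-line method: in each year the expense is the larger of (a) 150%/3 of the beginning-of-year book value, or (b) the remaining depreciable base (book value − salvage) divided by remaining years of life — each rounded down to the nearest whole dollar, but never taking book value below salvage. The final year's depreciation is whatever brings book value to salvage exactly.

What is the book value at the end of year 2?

$49,752

Depreciable base = $199,006 − $8,100 = $190,906.
Year 1: DB = ⌊$199,006 × 150%/3⌋ = $99,503; SL = ⌊$190,906/3⌋ = $63,635 → take DB $99,503. Book value $99,503.
Year 2: DB = ⌊$99,503 × 150%/3⌋ = $49,751; SL = ⌊$91,403/2⌋ = $45,701 → take DB $49,751. Book value $49,752.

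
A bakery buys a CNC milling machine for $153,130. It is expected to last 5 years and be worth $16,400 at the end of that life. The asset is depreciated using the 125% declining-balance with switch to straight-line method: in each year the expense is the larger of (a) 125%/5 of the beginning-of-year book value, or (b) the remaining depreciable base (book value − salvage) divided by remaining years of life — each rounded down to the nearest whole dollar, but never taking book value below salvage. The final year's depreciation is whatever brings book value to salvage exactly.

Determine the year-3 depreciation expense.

$23,245

Depreciable base = $153,130 − $16,400 = $136,730.
Year 1: DB = ⌊$153,130 × 125%/5⌋ = $38,282; SL = ⌊$136,730/5⌋ = $27,346 → take DB $38,282. Book value $114,848.
Year 2: DB = ⌊$114,848 × 125%/5⌋ = $28,712; SL = ⌊$98,448/4⌋ = $24,612 → take DB $28,712. Book value $86,136.
Year 3: DB = ⌊$86,136 × 125%/5⌋ = $21,534; SL = ⌊$69,736/3⌋ = $23,245 → take SL $23,245. Book value $62,891.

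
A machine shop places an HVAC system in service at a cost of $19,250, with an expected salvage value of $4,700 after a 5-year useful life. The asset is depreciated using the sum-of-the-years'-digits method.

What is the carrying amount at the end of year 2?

$10,520

Depreciable base = $19,250 − $4,700 = $14,550.
Sum of the years' digits = 5+4+3+2+1 = 15.
Year 1: $14,550 × 5/15 = $4,850. Book value $14,400.
Year 2: $14,550 × 4/15 = $3,880. Book value $10,520.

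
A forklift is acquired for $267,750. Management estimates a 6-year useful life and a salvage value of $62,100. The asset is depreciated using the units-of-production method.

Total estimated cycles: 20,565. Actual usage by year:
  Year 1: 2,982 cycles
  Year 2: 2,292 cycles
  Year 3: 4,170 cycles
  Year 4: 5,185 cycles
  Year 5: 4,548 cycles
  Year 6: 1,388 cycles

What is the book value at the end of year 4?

$121,460

Depreciable base = $267,750 − $62,100 = $205,650.
Rate = $205,650 / 20,565 cycles = $10 per cycle.
Year 1: 2,982 × $10 = $29,820. Book value $237,930.
Year 2: 2,292 × $10 = $22,920. Book value $215,010.
Year 3: 4,170 × $10 = $41,700. Book value $173,310.
Year 4: 5,185 × $10 = $51,850. Book value $121,460.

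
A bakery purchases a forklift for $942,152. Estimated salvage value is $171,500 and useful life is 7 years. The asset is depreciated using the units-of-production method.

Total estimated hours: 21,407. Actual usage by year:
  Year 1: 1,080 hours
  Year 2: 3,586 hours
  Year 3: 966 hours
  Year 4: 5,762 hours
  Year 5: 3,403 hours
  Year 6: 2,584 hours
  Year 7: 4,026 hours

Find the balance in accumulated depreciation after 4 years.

$410,184

Depreciable base = $942,152 − $171,500 = $770,652.
Rate = $770,652 / 21,407 hours = $36 per hour.
Year 1: 1,080 × $36 = $38,880. Book value $903,272.
Year 2: 3,586 × $36 = $129,096. Book value $774,176.
Year 3: 966 × $36 = $34,776. Book value $739,400.
Year 4: 5,762 × $36 = $207,432. Book value $531,968.
Accumulated through year 4 = $942,152 − $531,968 = $410,184.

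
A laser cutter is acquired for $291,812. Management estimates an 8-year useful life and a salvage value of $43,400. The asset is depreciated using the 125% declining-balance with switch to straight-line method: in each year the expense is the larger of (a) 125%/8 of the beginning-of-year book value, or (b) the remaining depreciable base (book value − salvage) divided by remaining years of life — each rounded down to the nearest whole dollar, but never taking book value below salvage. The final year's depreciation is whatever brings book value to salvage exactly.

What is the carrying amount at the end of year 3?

Depreciable base = $291,812 − $43,400 = $248,412.
Year 1: DB = ⌊$291,812 × 125%/8⌋ = $45,595; SL = ⌊$248,412/8⌋ = $31,051 → take DB $45,595. Book value $246,217.
Year 2: DB = ⌊$246,217 × 125%/8⌋ = $38,471; SL = ⌊$202,817/7⌋ = $28,973 → take DB $38,471. Book value $207,746.
Year 3: DB = ⌊$207,746 × 125%/8⌋ = $32,460; SL = ⌊$164,346/6⌋ = $27,391 → take DB $32,460. Book value $175,286.

$175,286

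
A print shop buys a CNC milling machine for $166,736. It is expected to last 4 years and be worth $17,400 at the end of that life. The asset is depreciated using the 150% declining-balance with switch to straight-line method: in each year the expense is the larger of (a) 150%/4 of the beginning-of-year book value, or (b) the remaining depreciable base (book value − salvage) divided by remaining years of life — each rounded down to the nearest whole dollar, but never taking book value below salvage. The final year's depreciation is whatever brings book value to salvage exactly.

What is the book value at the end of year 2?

$65,132

Depreciable base = $166,736 − $17,400 = $149,336.
Year 1: DB = ⌊$166,736 × 150%/4⌋ = $62,526; SL = ⌊$149,336/4⌋ = $37,334 → take DB $62,526. Book value $104,210.
Year 2: DB = ⌊$104,210 × 150%/4⌋ = $39,078; SL = ⌊$86,810/3⌋ = $28,936 → take DB $39,078. Book value $65,132.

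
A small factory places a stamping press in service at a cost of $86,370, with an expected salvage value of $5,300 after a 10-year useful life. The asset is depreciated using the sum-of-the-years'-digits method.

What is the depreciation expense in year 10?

Depreciable base = $86,370 − $5,300 = $81,070.
Sum of the years' digits = 10+9+8+7+6+5+4+3+2+1 = 55.
Year 1: $81,070 × 10/55 = $14,740. Book value $71,630.
Year 2: $81,070 × 9/55 = $13,266. Book value $58,364.
Year 3: $81,070 × 8/55 = $11,792. Book value $46,572.
Year 4: $81,070 × 7/55 = $10,318. Book value $36,254.
Year 5: $81,070 × 6/55 = $8,844. Book value $27,410.
Year 6: $81,070 × 5/55 = $7,370. Book value $20,040.
Year 7: $81,070 × 4/55 = $5,896. Book value $14,144.
Year 8: $81,070 × 3/55 = $4,422. Book value $9,722.
Year 9: $81,070 × 2/55 = $2,948. Book value $6,774.
Year 10: $81,070 × 1/55 = $1,474. Book value $5,300.

$1,474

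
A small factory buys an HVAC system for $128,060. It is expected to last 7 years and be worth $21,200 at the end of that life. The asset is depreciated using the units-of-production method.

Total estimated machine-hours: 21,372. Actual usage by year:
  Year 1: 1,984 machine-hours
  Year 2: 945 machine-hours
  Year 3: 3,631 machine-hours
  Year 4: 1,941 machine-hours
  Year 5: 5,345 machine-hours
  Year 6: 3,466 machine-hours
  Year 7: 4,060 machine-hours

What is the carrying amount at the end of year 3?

$95,260

Depreciable base = $128,060 − $21,200 = $106,860.
Rate = $106,860 / 21,372 machine-hours = $5 per machine-hour.
Year 1: 1,984 × $5 = $9,920. Book value $118,140.
Year 2: 945 × $5 = $4,725. Book value $113,415.
Year 3: 3,631 × $5 = $18,155. Book value $95,260.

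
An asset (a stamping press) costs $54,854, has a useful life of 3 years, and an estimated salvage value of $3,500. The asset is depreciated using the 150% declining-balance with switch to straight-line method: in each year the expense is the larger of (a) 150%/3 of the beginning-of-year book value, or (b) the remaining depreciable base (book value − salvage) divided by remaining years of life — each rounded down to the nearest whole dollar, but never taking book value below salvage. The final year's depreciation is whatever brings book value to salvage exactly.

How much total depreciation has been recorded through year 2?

$41,140

Depreciable base = $54,854 − $3,500 = $51,354.
Year 1: DB = ⌊$54,854 × 150%/3⌋ = $27,427; SL = ⌊$51,354/3⌋ = $17,118 → take DB $27,427. Book value $27,427.
Year 2: DB = ⌊$27,427 × 150%/3⌋ = $13,713; SL = ⌊$23,927/2⌋ = $11,963 → take DB $13,713. Book value $13,714.
Accumulated through year 2 = $54,854 − $13,714 = $41,140.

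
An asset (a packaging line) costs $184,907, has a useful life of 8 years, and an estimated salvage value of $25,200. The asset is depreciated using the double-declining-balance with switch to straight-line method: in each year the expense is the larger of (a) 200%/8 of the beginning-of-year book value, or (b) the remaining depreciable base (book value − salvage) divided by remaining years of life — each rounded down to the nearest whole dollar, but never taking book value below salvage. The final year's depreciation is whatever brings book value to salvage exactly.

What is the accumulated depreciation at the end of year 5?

$141,026

Depreciable base = $184,907 − $25,200 = $159,707.
Year 1: DB = ⌊$184,907 × 200%/8⌋ = $46,226; SL = ⌊$159,707/8⌋ = $19,963 → take DB $46,226. Book value $138,681.
Year 2: DB = ⌊$138,681 × 200%/8⌋ = $34,670; SL = ⌊$113,481/7⌋ = $16,211 → take DB $34,670. Book value $104,011.
Year 3: DB = ⌊$104,011 × 200%/8⌋ = $26,002; SL = ⌊$78,811/6⌋ = $13,135 → take DB $26,002. Book value $78,009.
Year 4: DB = ⌊$78,009 × 200%/8⌋ = $19,502; SL = ⌊$52,809/5⌋ = $10,561 → take DB $19,502. Book value $58,507.
Year 5: DB = ⌊$58,507 × 200%/8⌋ = $14,626; SL = ⌊$33,307/4⌋ = $8,326 → take DB $14,626. Book value $43,881.
Accumulated through year 5 = $184,907 − $43,881 = $141,026.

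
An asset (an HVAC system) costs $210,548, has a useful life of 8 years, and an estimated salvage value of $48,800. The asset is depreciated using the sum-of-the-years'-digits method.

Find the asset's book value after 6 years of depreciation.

$62,279

Depreciable base = $210,548 − $48,800 = $161,748.
Sum of the years' digits = 8+7+6+5+4+3+2+1 = 36.
Year 1: $161,748 × 8/36 = $35,944. Book value $174,604.
Year 2: $161,748 × 7/36 = $31,451. Book value $143,153.
Year 3: $161,748 × 6/36 = $26,958. Book value $116,195.
Year 4: $161,748 × 5/36 = $22,465. Book value $93,730.
Year 5: $161,748 × 4/36 = $17,972. Book value $75,758.
Year 6: $161,748 × 3/36 = $13,479. Book value $62,279.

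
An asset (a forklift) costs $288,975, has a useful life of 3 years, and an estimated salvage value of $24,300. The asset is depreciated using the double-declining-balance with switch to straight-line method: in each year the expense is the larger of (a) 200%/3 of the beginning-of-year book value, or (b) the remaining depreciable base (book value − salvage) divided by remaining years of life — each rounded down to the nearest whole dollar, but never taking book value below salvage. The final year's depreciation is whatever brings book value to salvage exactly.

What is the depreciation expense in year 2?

$64,216

Depreciable base = $288,975 − $24,300 = $264,675.
Year 1: DB = ⌊$288,975 × 200%/3⌋ = $192,650; SL = ⌊$264,675/3⌋ = $88,225 → take DB $192,650. Book value $96,325.
Year 2: DB = ⌊$96,325 × 200%/3⌋ = $64,216; SL = ⌊$72,025/2⌋ = $36,012 → take DB $64,216. Book value $32,109.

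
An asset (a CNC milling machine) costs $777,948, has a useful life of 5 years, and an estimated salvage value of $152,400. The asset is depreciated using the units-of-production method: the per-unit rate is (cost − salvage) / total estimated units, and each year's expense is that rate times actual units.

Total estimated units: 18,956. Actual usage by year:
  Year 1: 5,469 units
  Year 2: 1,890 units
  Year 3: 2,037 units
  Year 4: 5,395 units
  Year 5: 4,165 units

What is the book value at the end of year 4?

Depreciable base = $777,948 − $152,400 = $625,548.
Rate = $625,548 / 18,956 units = $33 per unit.
Year 1: 5,469 × $33 = $180,477. Book value $597,471.
Year 2: 1,890 × $33 = $62,370. Book value $535,101.
Year 3: 2,037 × $33 = $67,221. Book value $467,880.
Year 4: 5,395 × $33 = $178,035. Book value $289,845.

$289,845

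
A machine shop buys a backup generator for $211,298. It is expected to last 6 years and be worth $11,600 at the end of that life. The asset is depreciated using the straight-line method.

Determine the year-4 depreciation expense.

$33,283

Depreciable base = $211,298 − $11,600 = $199,698.
Annual expense = $199,698 / 6 = $33,283.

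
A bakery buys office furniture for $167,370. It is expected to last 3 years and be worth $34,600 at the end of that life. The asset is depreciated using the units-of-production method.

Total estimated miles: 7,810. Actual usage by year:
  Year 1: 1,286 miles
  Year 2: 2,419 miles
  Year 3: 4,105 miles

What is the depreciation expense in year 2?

Depreciable base = $167,370 − $34,600 = $132,770.
Rate = $132,770 / 7,810 miles = $17 per mile.
Year 1: 1,286 × $17 = $21,862. Book value $145,508.
Year 2: 2,419 × $17 = $41,123. Book value $104,385.

$41,123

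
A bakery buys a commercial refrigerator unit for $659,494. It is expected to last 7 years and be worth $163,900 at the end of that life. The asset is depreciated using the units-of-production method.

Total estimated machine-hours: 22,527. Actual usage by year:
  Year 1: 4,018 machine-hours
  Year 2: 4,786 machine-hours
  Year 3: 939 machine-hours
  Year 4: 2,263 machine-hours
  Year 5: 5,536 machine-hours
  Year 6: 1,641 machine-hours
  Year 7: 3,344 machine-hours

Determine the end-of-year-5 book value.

Depreciable base = $659,494 − $163,900 = $495,594.
Rate = $495,594 / 22,527 machine-hours = $22 per machine-hour.
Year 1: 4,018 × $22 = $88,396. Book value $571,098.
Year 2: 4,786 × $22 = $105,292. Book value $465,806.
Year 3: 939 × $22 = $20,658. Book value $445,148.
Year 4: 2,263 × $22 = $49,786. Book value $395,362.
Year 5: 5,536 × $22 = $121,792. Book value $273,570.

$273,570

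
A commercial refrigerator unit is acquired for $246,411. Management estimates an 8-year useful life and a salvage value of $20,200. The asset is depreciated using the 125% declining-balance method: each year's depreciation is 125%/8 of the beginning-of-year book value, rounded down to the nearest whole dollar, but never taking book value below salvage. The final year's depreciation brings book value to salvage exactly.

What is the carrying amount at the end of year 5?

$105,375

Depreciable base = $246,411 − $20,200 = $226,211.
Year 1: ⌊$246,411 × 125%/8⌋ = $38,501. Book value $207,910.
Year 2: ⌊$207,910 × 125%/8⌋ = $32,485. Book value $175,425.
Year 3: ⌊$175,425 × 125%/8⌋ = $27,410. Book value $148,015.
Year 4: ⌊$148,015 × 125%/8⌋ = $23,127. Book value $124,888.
Year 5: ⌊$124,888 × 125%/8⌋ = $19,513. Book value $105,375.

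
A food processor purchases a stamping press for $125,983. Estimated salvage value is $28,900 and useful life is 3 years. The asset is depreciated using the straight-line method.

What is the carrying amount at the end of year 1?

Depreciable base = $125,983 − $28,900 = $97,083.
Annual expense = $97,083 / 3 = $32,361.
End of year 1: book value $93,622.

$93,622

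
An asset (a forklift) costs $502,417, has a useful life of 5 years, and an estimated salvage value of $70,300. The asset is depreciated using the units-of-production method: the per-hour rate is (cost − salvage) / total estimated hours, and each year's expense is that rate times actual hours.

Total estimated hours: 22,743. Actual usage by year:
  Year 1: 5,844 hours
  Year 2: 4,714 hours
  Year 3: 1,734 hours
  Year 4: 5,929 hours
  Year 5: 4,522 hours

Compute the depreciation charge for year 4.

Depreciable base = $502,417 − $70,300 = $432,117.
Rate = $432,117 / 22,743 hours = $19 per hour.
Year 1: 5,844 × $19 = $111,036. Book value $391,381.
Year 2: 4,714 × $19 = $89,566. Book value $301,815.
Year 3: 1,734 × $19 = $32,946. Book value $268,869.
Year 4: 5,929 × $19 = $112,651. Book value $156,218.

$112,651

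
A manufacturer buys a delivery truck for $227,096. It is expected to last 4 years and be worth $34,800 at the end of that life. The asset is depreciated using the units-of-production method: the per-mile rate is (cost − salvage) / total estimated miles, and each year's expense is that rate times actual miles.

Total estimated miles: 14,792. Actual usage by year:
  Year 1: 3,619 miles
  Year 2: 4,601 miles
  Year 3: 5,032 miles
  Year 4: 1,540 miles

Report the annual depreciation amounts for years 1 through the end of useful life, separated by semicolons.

$47,047; $59,813; $65,416; $20,020

Depreciable base = $227,096 − $34,800 = $192,296.
Rate = $192,296 / 14,792 miles = $13 per mile.
Year 1: 3,619 × $13 = $47,047. Book value $180,049.
Year 2: 4,601 × $13 = $59,813. Book value $120,236.
Year 3: 5,032 × $13 = $65,416. Book value $54,820.
Year 4: 1,540 × $13 = $20,020. Book value $34,800.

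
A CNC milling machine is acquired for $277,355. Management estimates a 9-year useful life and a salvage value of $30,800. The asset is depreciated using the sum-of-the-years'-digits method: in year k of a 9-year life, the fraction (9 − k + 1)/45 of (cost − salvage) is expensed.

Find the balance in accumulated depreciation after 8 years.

Depreciable base = $277,355 − $30,800 = $246,555.
Sum of the years' digits = 9+8+7+6+5+4+3+2+1 = 45.
Year 1: $246,555 × 9/45 = $49,311. Book value $228,044.
Year 2: $246,555 × 8/45 = $43,832. Book value $184,212.
Year 3: $246,555 × 7/45 = $38,353. Book value $145,859.
Year 4: $246,555 × 6/45 = $32,874. Book value $112,985.
Year 5: $246,555 × 5/45 = $27,395. Book value $85,590.
Year 6: $246,555 × 4/45 = $21,916. Book value $63,674.
Year 7: $246,555 × 3/45 = $16,437. Book value $47,237.
Year 8: $246,555 × 2/45 = $10,958. Book value $36,279.
Accumulated through year 8 = $277,355 − $36,279 = $241,076.

$241,076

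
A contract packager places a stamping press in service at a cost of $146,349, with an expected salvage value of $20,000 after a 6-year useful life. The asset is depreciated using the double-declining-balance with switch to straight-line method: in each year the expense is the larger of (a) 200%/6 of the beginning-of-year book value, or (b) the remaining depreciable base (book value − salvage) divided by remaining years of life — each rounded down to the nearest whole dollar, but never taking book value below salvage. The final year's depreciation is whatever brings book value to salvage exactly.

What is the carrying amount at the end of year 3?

Depreciable base = $146,349 − $20,000 = $126,349.
Year 1: DB = ⌊$146,349 × 200%/6⌋ = $48,783; SL = ⌊$126,349/6⌋ = $21,058 → take DB $48,783. Book value $97,566.
Year 2: DB = ⌊$97,566 × 200%/6⌋ = $32,522; SL = ⌊$77,566/5⌋ = $15,513 → take DB $32,522. Book value $65,044.
Year 3: DB = ⌊$65,044 × 200%/6⌋ = $21,681; SL = ⌊$45,044/4⌋ = $11,261 → take DB $21,681. Book value $43,363.

$43,363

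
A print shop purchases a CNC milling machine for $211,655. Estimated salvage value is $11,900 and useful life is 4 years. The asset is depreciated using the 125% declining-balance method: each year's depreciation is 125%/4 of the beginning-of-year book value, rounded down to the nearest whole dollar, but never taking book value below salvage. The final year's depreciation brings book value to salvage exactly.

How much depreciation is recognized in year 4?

$56,879

Depreciable base = $211,655 − $11,900 = $199,755.
Year 1: ⌊$211,655 × 125%/4⌋ = $66,142. Book value $145,513.
Year 2: ⌊$145,513 × 125%/4⌋ = $45,472. Book value $100,041.
Year 3: ⌊$100,041 × 125%/4⌋ = $31,262. Book value $68,779.
Year 4 (final): $68,779 − $11,900 = $56,879. Book value $11,900.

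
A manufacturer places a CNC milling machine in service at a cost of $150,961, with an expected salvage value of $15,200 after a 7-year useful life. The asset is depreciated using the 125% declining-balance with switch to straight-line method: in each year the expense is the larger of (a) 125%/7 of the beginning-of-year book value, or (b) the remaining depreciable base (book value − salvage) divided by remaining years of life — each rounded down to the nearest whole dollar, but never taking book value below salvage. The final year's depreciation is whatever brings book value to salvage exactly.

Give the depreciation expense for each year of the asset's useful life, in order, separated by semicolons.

Depreciable base = $150,961 − $15,200 = $135,761.
Year 1: DB = ⌊$150,961 × 125%/7⌋ = $26,957; SL = ⌊$135,761/7⌋ = $19,394 → take DB $26,957. Book value $124,004.
Year 2: DB = ⌊$124,004 × 125%/7⌋ = $22,143; SL = ⌊$108,804/6⌋ = $18,134 → take DB $22,143. Book value $101,861.
Year 3: DB = ⌊$101,861 × 125%/7⌋ = $18,189; SL = ⌊$86,661/5⌋ = $17,332 → take DB $18,189. Book value $83,672.
Year 4: DB = ⌊$83,672 × 125%/7⌋ = $14,941; SL = ⌊$68,472/4⌋ = $17,118 → take SL $17,118. Book value $66,554.
Year 5: DB = ⌊$66,554 × 125%/7⌋ = $11,884; SL = ⌊$51,354/3⌋ = $17,118 → take SL $17,118. Book value $49,436.
Year 6: DB = ⌊$49,436 × 125%/7⌋ = $8,827; SL = ⌊$34,236/2⌋ = $17,118 → take SL $17,118. Book value $32,318.
Year 7 (final): $32,318 − $15,200 = $17,118. Book value $15,200.

$26,957; $22,143; $18,189; $17,118; $17,118; $17,118; $17,118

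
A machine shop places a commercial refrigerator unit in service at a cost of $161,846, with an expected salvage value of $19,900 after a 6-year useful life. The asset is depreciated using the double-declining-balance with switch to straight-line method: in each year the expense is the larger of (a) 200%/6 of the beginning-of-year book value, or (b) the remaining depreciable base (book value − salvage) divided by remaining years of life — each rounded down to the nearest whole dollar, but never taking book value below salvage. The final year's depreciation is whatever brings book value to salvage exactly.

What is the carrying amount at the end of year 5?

Depreciable base = $161,846 − $19,900 = $141,946.
Year 1: DB = ⌊$161,846 × 200%/6⌋ = $53,948; SL = ⌊$141,946/6⌋ = $23,657 → take DB $53,948. Book value $107,898.
Year 2: DB = ⌊$107,898 × 200%/6⌋ = $35,966; SL = ⌊$87,998/5⌋ = $17,599 → take DB $35,966. Book value $71,932.
Year 3: DB = ⌊$71,932 × 200%/6⌋ = $23,977; SL = ⌊$52,032/4⌋ = $13,008 → take DB $23,977. Book value $47,955.
Year 4: DB = ⌊$47,955 × 200%/6⌋ = $15,985; SL = ⌊$28,055/3⌋ = $9,351 → take DB $15,985. Book value $31,970.
Year 5: DB = ⌊$31,970 × 200%/6⌋ = $10,656; SL = ⌊$12,070/2⌋ = $6,035 → take DB $10,656. Book value $21,314.

$21,314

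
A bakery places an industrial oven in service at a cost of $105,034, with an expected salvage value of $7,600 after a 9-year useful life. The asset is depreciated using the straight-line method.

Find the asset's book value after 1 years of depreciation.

Depreciable base = $105,034 − $7,600 = $97,434.
Annual expense = $97,434 / 9 = $10,826.
End of year 1: book value $94,208.

$94,208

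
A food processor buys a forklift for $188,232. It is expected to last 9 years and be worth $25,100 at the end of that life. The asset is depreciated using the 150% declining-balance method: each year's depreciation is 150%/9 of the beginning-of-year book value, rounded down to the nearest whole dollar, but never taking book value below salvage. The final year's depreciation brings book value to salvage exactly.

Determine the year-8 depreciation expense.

Depreciable base = $188,232 − $25,100 = $163,132.
Year 1: ⌊$188,232 × 150%/9⌋ = $31,372. Book value $156,860.
Year 2: ⌊$156,860 × 150%/9⌋ = $26,143. Book value $130,717.
Year 3: ⌊$130,717 × 150%/9⌋ = $21,786. Book value $108,931.
Year 4: ⌊$108,931 × 150%/9⌋ = $18,155. Book value $90,776.
Year 5: ⌊$90,776 × 150%/9⌋ = $15,129. Book value $75,647.
Year 6: ⌊$75,647 × 150%/9⌋ = $12,607. Book value $63,040.
Year 7: ⌊$63,040 × 150%/9⌋ = $10,506. Book value $52,534.
Year 8: ⌊$52,534 × 150%/9⌋ = $8,755. Book value $43,779.

$8,755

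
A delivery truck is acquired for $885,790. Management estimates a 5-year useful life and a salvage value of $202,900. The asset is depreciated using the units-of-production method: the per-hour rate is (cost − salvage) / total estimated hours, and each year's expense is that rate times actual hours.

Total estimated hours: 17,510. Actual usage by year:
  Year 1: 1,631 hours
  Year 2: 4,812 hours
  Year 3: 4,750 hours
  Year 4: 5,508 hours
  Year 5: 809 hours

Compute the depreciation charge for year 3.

$185,250

Depreciable base = $885,790 − $202,900 = $682,890.
Rate = $682,890 / 17,510 hours = $39 per hour.
Year 1: 1,631 × $39 = $63,609. Book value $822,181.
Year 2: 4,812 × $39 = $187,668. Book value $634,513.
Year 3: 4,750 × $39 = $185,250. Book value $449,263.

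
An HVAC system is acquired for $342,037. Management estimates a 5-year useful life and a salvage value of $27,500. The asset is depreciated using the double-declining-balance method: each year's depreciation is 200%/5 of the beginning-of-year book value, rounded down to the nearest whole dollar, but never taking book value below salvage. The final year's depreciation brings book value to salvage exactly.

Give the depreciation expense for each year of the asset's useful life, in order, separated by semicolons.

Depreciable base = $342,037 − $27,500 = $314,537.
Year 1: ⌊$342,037 × 200%/5⌋ = $136,814. Book value $205,223.
Year 2: ⌊$205,223 × 200%/5⌋ = $82,089. Book value $123,134.
Year 3: ⌊$123,134 × 200%/5⌋ = $49,253. Book value $73,881.
Year 4: ⌊$73,881 × 200%/5⌋ = $29,552. Book value $44,329.
Year 5 (final): $44,329 − $27,500 = $16,829. Book value $27,500.

$136,814; $82,089; $49,253; $29,552; $16,829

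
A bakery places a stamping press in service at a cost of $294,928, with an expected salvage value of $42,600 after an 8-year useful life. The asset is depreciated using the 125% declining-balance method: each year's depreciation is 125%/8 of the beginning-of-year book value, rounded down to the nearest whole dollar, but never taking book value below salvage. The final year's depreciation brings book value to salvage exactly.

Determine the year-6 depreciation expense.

Depreciable base = $294,928 − $42,600 = $252,328.
Year 1: ⌊$294,928 × 125%/8⌋ = $46,082. Book value $248,846.
Year 2: ⌊$248,846 × 125%/8⌋ = $38,882. Book value $209,964.
Year 3: ⌊$209,964 × 125%/8⌋ = $32,806. Book value $177,158.
Year 4: ⌊$177,158 × 125%/8⌋ = $27,680. Book value $149,478.
Year 5: ⌊$149,478 × 125%/8⌋ = $23,355. Book value $126,123.
Year 6: ⌊$126,123 × 125%/8⌋ = $19,706. Book value $106,417.

$19,706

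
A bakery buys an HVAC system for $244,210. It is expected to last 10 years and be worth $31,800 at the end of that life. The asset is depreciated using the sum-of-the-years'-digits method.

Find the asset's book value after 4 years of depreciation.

$112,902

Depreciable base = $244,210 − $31,800 = $212,410.
Sum of the years' digits = 10+9+8+7+6+5+4+3+2+1 = 55.
Year 1: $212,410 × 10/55 = $38,620. Book value $205,590.
Year 2: $212,410 × 9/55 = $34,758. Book value $170,832.
Year 3: $212,410 × 8/55 = $30,896. Book value $139,936.
Year 4: $212,410 × 7/55 = $27,034. Book value $112,902.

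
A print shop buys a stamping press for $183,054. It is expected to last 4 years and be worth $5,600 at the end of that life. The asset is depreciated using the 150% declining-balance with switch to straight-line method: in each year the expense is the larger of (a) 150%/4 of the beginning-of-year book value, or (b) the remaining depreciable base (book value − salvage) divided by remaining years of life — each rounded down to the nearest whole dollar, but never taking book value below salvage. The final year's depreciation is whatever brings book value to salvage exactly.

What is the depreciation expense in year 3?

Depreciable base = $183,054 − $5,600 = $177,454.
Year 1: DB = ⌊$183,054 × 150%/4⌋ = $68,645; SL = ⌊$177,454/4⌋ = $44,363 → take DB $68,645. Book value $114,409.
Year 2: DB = ⌊$114,409 × 150%/4⌋ = $42,903; SL = ⌊$108,809/3⌋ = $36,269 → take DB $42,903. Book value $71,506.
Year 3: DB = ⌊$71,506 × 150%/4⌋ = $26,814; SL = ⌊$65,906/2⌋ = $32,953 → take SL $32,953. Book value $38,553.

$32,953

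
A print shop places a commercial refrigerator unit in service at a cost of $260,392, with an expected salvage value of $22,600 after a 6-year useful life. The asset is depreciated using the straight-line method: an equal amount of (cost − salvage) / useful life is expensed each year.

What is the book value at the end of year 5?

$62,232

Depreciable base = $260,392 − $22,600 = $237,792.
Annual expense = $237,792 / 6 = $39,632.
End of year 1: book value $220,760.
End of year 2: book value $181,128.
End of year 3: book value $141,496.
End of year 4: book value $101,864.
End of year 5: book value $62,232.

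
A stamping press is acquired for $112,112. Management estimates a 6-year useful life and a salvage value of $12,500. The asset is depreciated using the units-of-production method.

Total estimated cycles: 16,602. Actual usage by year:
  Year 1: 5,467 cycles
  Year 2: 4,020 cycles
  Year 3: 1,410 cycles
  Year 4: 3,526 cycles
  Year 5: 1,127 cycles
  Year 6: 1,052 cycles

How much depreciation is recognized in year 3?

$8,460

Depreciable base = $112,112 − $12,500 = $99,612.
Rate = $99,612 / 16,602 cycles = $6 per cycle.
Year 1: 5,467 × $6 = $32,802. Book value $79,310.
Year 2: 4,020 × $6 = $24,120. Book value $55,190.
Year 3: 1,410 × $6 = $8,460. Book value $46,730.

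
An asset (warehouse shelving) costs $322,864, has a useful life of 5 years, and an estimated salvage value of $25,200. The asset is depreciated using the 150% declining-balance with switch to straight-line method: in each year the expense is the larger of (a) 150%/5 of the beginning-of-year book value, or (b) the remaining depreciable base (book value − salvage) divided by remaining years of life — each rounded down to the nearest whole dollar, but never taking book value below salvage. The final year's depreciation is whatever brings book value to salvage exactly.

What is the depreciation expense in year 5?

Depreciable base = $322,864 − $25,200 = $297,664.
Year 1: DB = ⌊$322,864 × 150%/5⌋ = $96,859; SL = ⌊$297,664/5⌋ = $59,532 → take DB $96,859. Book value $226,005.
Year 2: DB = ⌊$226,005 × 150%/5⌋ = $67,801; SL = ⌊$200,805/4⌋ = $50,201 → take DB $67,801. Book value $158,204.
Year 3: DB = ⌊$158,204 × 150%/5⌋ = $47,461; SL = ⌊$133,004/3⌋ = $44,334 → take DB $47,461. Book value $110,743.
Year 4: DB = ⌊$110,743 × 150%/5⌋ = $33,222; SL = ⌊$85,543/2⌋ = $42,771 → take SL $42,771. Book value $67,972.
Year 5 (final): $67,972 − $25,200 = $42,772. Book value $25,200.

$42,772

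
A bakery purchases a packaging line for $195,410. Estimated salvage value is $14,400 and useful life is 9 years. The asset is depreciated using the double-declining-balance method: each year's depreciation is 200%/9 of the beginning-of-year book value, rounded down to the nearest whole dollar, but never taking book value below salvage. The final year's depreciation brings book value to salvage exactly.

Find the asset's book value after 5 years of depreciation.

Depreciable base = $195,410 − $14,400 = $181,010.
Year 1: ⌊$195,410 × 200%/9⌋ = $43,424. Book value $151,986.
Year 2: ⌊$151,986 × 200%/9⌋ = $33,774. Book value $118,212.
Year 3: ⌊$118,212 × 200%/9⌋ = $26,269. Book value $91,943.
Year 4: ⌊$91,943 × 200%/9⌋ = $20,431. Book value $71,512.
Year 5: ⌊$71,512 × 200%/9⌋ = $15,891. Book value $55,621.

$55,621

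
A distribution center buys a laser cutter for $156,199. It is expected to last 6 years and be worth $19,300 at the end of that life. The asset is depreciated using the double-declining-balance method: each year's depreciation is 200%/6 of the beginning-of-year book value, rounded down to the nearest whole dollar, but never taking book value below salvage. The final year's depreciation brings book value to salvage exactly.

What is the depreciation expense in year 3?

$23,140

Depreciable base = $156,199 − $19,300 = $136,899.
Year 1: ⌊$156,199 × 200%/6⌋ = $52,066. Book value $104,133.
Year 2: ⌊$104,133 × 200%/6⌋ = $34,711. Book value $69,422.
Year 3: ⌊$69,422 × 200%/6⌋ = $23,140. Book value $46,282.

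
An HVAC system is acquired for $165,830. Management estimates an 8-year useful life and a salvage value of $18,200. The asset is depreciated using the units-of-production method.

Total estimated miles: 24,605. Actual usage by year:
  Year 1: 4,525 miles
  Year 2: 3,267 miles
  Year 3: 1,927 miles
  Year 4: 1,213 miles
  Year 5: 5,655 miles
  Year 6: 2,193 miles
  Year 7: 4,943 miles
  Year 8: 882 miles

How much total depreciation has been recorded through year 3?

Depreciable base = $165,830 − $18,200 = $147,630.
Rate = $147,630 / 24,605 miles = $6 per mile.
Year 1: 4,525 × $6 = $27,150. Book value $138,680.
Year 2: 3,267 × $6 = $19,602. Book value $119,078.
Year 3: 1,927 × $6 = $11,562. Book value $107,516.
Accumulated through year 3 = $165,830 − $107,516 = $58,314.

$58,314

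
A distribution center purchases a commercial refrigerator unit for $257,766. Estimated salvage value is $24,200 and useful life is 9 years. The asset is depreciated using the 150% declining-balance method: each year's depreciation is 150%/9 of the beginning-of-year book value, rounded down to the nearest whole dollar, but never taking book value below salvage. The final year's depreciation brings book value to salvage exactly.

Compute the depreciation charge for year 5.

Depreciable base = $257,766 − $24,200 = $233,566.
Year 1: ⌊$257,766 × 150%/9⌋ = $42,961. Book value $214,805.
Year 2: ⌊$214,805 × 150%/9⌋ = $35,800. Book value $179,005.
Year 3: ⌊$179,005 × 150%/9⌋ = $29,834. Book value $149,171.
Year 4: ⌊$149,171 × 150%/9⌋ = $24,861. Book value $124,310.
Year 5: ⌊$124,310 × 150%/9⌋ = $20,718. Book value $103,592.

$20,718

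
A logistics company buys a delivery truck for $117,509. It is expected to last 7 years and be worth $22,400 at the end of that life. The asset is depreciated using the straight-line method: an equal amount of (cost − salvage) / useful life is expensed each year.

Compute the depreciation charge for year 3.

Depreciable base = $117,509 − $22,400 = $95,109.
Annual expense = $95,109 / 7 = $13,587.

$13,587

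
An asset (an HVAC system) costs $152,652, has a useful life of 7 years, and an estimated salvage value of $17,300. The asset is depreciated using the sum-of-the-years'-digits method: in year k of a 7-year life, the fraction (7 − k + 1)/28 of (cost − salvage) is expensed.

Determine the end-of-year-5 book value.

Depreciable base = $152,652 − $17,300 = $135,352.
Sum of the years' digits = 7+6+5+4+3+2+1 = 28.
Year 1: $135,352 × 7/28 = $33,838. Book value $118,814.
Year 2: $135,352 × 6/28 = $29,004. Book value $89,810.
Year 3: $135,352 × 5/28 = $24,170. Book value $65,640.
Year 4: $135,352 × 4/28 = $19,336. Book value $46,304.
Year 5: $135,352 × 3/28 = $14,502. Book value $31,802.

$31,802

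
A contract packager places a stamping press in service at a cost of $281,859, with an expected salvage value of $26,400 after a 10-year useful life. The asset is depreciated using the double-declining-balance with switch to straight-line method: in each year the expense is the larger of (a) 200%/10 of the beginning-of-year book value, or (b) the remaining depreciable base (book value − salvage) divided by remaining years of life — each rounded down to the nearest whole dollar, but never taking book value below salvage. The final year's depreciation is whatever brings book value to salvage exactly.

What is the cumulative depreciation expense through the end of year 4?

Depreciable base = $281,859 − $26,400 = $255,459.
Year 1: DB = ⌊$281,859 × 200%/10⌋ = $56,371; SL = ⌊$255,459/10⌋ = $25,545 → take DB $56,371. Book value $225,488.
Year 2: DB = ⌊$225,488 × 200%/10⌋ = $45,097; SL = ⌊$199,088/9⌋ = $22,120 → take DB $45,097. Book value $180,391.
Year 3: DB = ⌊$180,391 × 200%/10⌋ = $36,078; SL = ⌊$153,991/8⌋ = $19,248 → take DB $36,078. Book value $144,313.
Year 4: DB = ⌊$144,313 × 200%/10⌋ = $28,862; SL = ⌊$117,913/7⌋ = $16,844 → take DB $28,862. Book value $115,451.
Accumulated through year 4 = $281,859 − $115,451 = $166,408.

$166,408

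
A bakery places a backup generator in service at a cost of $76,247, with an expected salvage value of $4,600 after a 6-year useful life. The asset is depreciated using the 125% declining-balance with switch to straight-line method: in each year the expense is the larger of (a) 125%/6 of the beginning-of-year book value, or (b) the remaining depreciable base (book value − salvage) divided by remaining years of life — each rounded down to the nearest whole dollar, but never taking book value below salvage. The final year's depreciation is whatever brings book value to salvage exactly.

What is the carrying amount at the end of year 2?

$47,788

Depreciable base = $76,247 − $4,600 = $71,647.
Year 1: DB = ⌊$76,247 × 125%/6⌋ = $15,884; SL = ⌊$71,647/6⌋ = $11,941 → take DB $15,884. Book value $60,363.
Year 2: DB = ⌊$60,363 × 125%/6⌋ = $12,575; SL = ⌊$55,763/5⌋ = $11,152 → take DB $12,575. Book value $47,788.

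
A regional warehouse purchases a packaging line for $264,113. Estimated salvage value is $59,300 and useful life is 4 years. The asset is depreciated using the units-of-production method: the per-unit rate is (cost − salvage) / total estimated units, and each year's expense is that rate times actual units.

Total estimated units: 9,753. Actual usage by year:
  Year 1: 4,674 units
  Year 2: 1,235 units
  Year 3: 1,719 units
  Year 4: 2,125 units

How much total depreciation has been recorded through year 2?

Depreciable base = $264,113 − $59,300 = $204,813.
Rate = $204,813 / 9,753 units = $21 per unit.
Year 1: 4,674 × $21 = $98,154. Book value $165,959.
Year 2: 1,235 × $21 = $25,935. Book value $140,024.
Accumulated through year 2 = $264,113 − $140,024 = $124,089.

$124,089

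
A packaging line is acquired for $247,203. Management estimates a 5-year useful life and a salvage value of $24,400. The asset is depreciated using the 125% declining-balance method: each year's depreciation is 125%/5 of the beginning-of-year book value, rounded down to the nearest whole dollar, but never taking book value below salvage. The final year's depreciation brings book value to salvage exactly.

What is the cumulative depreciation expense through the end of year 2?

Depreciable base = $247,203 − $24,400 = $222,803.
Year 1: ⌊$247,203 × 125%/5⌋ = $61,800. Book value $185,403.
Year 2: ⌊$185,403 × 125%/5⌋ = $46,350. Book value $139,053.
Accumulated through year 2 = $247,203 − $139,053 = $108,150.

$108,150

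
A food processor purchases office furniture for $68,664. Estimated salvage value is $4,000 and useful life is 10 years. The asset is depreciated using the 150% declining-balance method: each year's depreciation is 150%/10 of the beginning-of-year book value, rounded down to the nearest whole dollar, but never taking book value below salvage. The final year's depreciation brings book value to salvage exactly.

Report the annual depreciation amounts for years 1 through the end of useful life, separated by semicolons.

$10,299; $8,754; $7,441; $6,325; $5,376; $4,570; $3,884; $3,302; $2,806; $11,907

Depreciable base = $68,664 − $4,000 = $64,664.
Year 1: ⌊$68,664 × 150%/10⌋ = $10,299. Book value $58,365.
Year 2: ⌊$58,365 × 150%/10⌋ = $8,754. Book value $49,611.
Year 3: ⌊$49,611 × 150%/10⌋ = $7,441. Book value $42,170.
Year 4: ⌊$42,170 × 150%/10⌋ = $6,325. Book value $35,845.
Year 5: ⌊$35,845 × 150%/10⌋ = $5,376. Book value $30,469.
Year 6: ⌊$30,469 × 150%/10⌋ = $4,570. Book value $25,899.
Year 7: ⌊$25,899 × 150%/10⌋ = $3,884. Book value $22,015.
Year 8: ⌊$22,015 × 150%/10⌋ = $3,302. Book value $18,713.
Year 9: ⌊$18,713 × 150%/10⌋ = $2,806. Book value $15,907.
Year 10 (final): $15,907 − $4,000 = $11,907. Book value $4,000.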